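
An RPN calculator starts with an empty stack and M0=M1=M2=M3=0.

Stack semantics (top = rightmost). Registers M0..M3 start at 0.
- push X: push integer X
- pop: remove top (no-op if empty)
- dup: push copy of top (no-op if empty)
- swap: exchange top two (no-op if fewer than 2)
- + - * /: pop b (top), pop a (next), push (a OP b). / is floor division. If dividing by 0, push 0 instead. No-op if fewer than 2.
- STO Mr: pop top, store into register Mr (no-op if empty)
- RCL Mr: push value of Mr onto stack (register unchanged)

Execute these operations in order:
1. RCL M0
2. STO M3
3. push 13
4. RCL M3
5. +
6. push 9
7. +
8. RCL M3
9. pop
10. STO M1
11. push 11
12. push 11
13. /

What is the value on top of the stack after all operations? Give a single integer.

Answer: 1

Derivation:
After op 1 (RCL M0): stack=[0] mem=[0,0,0,0]
After op 2 (STO M3): stack=[empty] mem=[0,0,0,0]
After op 3 (push 13): stack=[13] mem=[0,0,0,0]
After op 4 (RCL M3): stack=[13,0] mem=[0,0,0,0]
After op 5 (+): stack=[13] mem=[0,0,0,0]
After op 6 (push 9): stack=[13,9] mem=[0,0,0,0]
After op 7 (+): stack=[22] mem=[0,0,0,0]
After op 8 (RCL M3): stack=[22,0] mem=[0,0,0,0]
After op 9 (pop): stack=[22] mem=[0,0,0,0]
After op 10 (STO M1): stack=[empty] mem=[0,22,0,0]
After op 11 (push 11): stack=[11] mem=[0,22,0,0]
After op 12 (push 11): stack=[11,11] mem=[0,22,0,0]
After op 13 (/): stack=[1] mem=[0,22,0,0]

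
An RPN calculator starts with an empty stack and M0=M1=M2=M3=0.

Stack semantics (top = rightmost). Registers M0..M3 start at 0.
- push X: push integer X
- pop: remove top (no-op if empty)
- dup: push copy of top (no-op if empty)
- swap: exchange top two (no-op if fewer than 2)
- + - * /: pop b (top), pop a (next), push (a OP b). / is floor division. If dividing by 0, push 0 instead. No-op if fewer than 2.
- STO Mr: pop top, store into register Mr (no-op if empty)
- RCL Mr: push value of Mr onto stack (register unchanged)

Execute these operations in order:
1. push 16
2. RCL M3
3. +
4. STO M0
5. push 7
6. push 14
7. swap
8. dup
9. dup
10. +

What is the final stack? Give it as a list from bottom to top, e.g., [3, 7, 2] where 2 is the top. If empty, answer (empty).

After op 1 (push 16): stack=[16] mem=[0,0,0,0]
After op 2 (RCL M3): stack=[16,0] mem=[0,0,0,0]
After op 3 (+): stack=[16] mem=[0,0,0,0]
After op 4 (STO M0): stack=[empty] mem=[16,0,0,0]
After op 5 (push 7): stack=[7] mem=[16,0,0,0]
After op 6 (push 14): stack=[7,14] mem=[16,0,0,0]
After op 7 (swap): stack=[14,7] mem=[16,0,0,0]
After op 8 (dup): stack=[14,7,7] mem=[16,0,0,0]
After op 9 (dup): stack=[14,7,7,7] mem=[16,0,0,0]
After op 10 (+): stack=[14,7,14] mem=[16,0,0,0]

Answer: [14, 7, 14]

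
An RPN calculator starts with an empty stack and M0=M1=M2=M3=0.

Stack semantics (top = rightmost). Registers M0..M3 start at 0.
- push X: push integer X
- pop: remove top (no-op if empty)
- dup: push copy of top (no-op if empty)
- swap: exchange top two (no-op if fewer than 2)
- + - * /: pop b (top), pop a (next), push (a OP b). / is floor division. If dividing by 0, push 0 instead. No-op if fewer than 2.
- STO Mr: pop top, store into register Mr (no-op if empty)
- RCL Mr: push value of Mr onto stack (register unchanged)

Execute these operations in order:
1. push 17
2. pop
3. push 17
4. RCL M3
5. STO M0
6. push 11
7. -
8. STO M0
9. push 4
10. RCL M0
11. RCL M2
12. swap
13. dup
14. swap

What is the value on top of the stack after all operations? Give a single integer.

After op 1 (push 17): stack=[17] mem=[0,0,0,0]
After op 2 (pop): stack=[empty] mem=[0,0,0,0]
After op 3 (push 17): stack=[17] mem=[0,0,0,0]
After op 4 (RCL M3): stack=[17,0] mem=[0,0,0,0]
After op 5 (STO M0): stack=[17] mem=[0,0,0,0]
After op 6 (push 11): stack=[17,11] mem=[0,0,0,0]
After op 7 (-): stack=[6] mem=[0,0,0,0]
After op 8 (STO M0): stack=[empty] mem=[6,0,0,0]
After op 9 (push 4): stack=[4] mem=[6,0,0,0]
After op 10 (RCL M0): stack=[4,6] mem=[6,0,0,0]
After op 11 (RCL M2): stack=[4,6,0] mem=[6,0,0,0]
After op 12 (swap): stack=[4,0,6] mem=[6,0,0,0]
After op 13 (dup): stack=[4,0,6,6] mem=[6,0,0,0]
After op 14 (swap): stack=[4,0,6,6] mem=[6,0,0,0]

Answer: 6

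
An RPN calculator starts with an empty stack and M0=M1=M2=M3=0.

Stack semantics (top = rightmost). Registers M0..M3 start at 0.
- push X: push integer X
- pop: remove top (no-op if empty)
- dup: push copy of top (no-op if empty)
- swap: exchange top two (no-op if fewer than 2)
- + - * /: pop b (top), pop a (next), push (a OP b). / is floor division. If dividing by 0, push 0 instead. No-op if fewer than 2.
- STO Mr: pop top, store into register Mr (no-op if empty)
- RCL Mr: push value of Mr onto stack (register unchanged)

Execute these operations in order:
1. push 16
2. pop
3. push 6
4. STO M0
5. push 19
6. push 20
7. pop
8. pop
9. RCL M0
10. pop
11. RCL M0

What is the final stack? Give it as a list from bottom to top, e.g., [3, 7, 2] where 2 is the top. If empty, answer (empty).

Answer: [6]

Derivation:
After op 1 (push 16): stack=[16] mem=[0,0,0,0]
After op 2 (pop): stack=[empty] mem=[0,0,0,0]
After op 3 (push 6): stack=[6] mem=[0,0,0,0]
After op 4 (STO M0): stack=[empty] mem=[6,0,0,0]
After op 5 (push 19): stack=[19] mem=[6,0,0,0]
After op 6 (push 20): stack=[19,20] mem=[6,0,0,0]
After op 7 (pop): stack=[19] mem=[6,0,0,0]
After op 8 (pop): stack=[empty] mem=[6,0,0,0]
After op 9 (RCL M0): stack=[6] mem=[6,0,0,0]
After op 10 (pop): stack=[empty] mem=[6,0,0,0]
After op 11 (RCL M0): stack=[6] mem=[6,0,0,0]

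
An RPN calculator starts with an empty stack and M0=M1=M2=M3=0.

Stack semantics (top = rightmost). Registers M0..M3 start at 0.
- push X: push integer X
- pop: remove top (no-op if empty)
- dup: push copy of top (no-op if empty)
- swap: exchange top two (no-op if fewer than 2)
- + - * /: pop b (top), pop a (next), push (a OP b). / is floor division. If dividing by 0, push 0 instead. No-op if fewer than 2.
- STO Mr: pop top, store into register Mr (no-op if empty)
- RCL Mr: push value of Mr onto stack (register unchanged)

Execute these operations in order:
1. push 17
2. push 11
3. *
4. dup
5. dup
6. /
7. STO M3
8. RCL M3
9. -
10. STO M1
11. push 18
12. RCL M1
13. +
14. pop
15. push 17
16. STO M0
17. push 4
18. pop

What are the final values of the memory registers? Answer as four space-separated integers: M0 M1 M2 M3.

After op 1 (push 17): stack=[17] mem=[0,0,0,0]
After op 2 (push 11): stack=[17,11] mem=[0,0,0,0]
After op 3 (*): stack=[187] mem=[0,0,0,0]
After op 4 (dup): stack=[187,187] mem=[0,0,0,0]
After op 5 (dup): stack=[187,187,187] mem=[0,0,0,0]
After op 6 (/): stack=[187,1] mem=[0,0,0,0]
After op 7 (STO M3): stack=[187] mem=[0,0,0,1]
After op 8 (RCL M3): stack=[187,1] mem=[0,0,0,1]
After op 9 (-): stack=[186] mem=[0,0,0,1]
After op 10 (STO M1): stack=[empty] mem=[0,186,0,1]
After op 11 (push 18): stack=[18] mem=[0,186,0,1]
After op 12 (RCL M1): stack=[18,186] mem=[0,186,0,1]
After op 13 (+): stack=[204] mem=[0,186,0,1]
After op 14 (pop): stack=[empty] mem=[0,186,0,1]
After op 15 (push 17): stack=[17] mem=[0,186,0,1]
After op 16 (STO M0): stack=[empty] mem=[17,186,0,1]
After op 17 (push 4): stack=[4] mem=[17,186,0,1]
After op 18 (pop): stack=[empty] mem=[17,186,0,1]

Answer: 17 186 0 1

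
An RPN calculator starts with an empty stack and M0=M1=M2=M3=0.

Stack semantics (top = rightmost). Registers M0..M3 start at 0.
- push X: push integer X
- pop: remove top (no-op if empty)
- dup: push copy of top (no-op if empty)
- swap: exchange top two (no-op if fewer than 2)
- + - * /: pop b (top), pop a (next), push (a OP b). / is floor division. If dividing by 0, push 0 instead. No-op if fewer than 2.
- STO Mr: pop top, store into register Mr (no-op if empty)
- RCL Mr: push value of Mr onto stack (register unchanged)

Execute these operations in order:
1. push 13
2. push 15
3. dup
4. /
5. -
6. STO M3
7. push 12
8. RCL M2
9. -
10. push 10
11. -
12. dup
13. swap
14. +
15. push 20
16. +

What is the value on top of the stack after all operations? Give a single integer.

Answer: 24

Derivation:
After op 1 (push 13): stack=[13] mem=[0,0,0,0]
After op 2 (push 15): stack=[13,15] mem=[0,0,0,0]
After op 3 (dup): stack=[13,15,15] mem=[0,0,0,0]
After op 4 (/): stack=[13,1] mem=[0,0,0,0]
After op 5 (-): stack=[12] mem=[0,0,0,0]
After op 6 (STO M3): stack=[empty] mem=[0,0,0,12]
After op 7 (push 12): stack=[12] mem=[0,0,0,12]
After op 8 (RCL M2): stack=[12,0] mem=[0,0,0,12]
After op 9 (-): stack=[12] mem=[0,0,0,12]
After op 10 (push 10): stack=[12,10] mem=[0,0,0,12]
After op 11 (-): stack=[2] mem=[0,0,0,12]
After op 12 (dup): stack=[2,2] mem=[0,0,0,12]
After op 13 (swap): stack=[2,2] mem=[0,0,0,12]
After op 14 (+): stack=[4] mem=[0,0,0,12]
After op 15 (push 20): stack=[4,20] mem=[0,0,0,12]
After op 16 (+): stack=[24] mem=[0,0,0,12]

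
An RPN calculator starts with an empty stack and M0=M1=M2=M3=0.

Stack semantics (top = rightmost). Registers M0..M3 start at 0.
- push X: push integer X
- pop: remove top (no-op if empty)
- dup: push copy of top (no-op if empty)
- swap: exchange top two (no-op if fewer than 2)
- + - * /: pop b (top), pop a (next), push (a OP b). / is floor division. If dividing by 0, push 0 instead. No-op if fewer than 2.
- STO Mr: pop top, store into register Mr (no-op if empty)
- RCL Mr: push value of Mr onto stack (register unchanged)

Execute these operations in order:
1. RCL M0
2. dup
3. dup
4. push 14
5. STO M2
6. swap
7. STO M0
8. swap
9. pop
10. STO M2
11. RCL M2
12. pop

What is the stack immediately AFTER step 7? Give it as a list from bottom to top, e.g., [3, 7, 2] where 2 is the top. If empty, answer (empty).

After op 1 (RCL M0): stack=[0] mem=[0,0,0,0]
After op 2 (dup): stack=[0,0] mem=[0,0,0,0]
After op 3 (dup): stack=[0,0,0] mem=[0,0,0,0]
After op 4 (push 14): stack=[0,0,0,14] mem=[0,0,0,0]
After op 5 (STO M2): stack=[0,0,0] mem=[0,0,14,0]
After op 6 (swap): stack=[0,0,0] mem=[0,0,14,0]
After op 7 (STO M0): stack=[0,0] mem=[0,0,14,0]

[0, 0]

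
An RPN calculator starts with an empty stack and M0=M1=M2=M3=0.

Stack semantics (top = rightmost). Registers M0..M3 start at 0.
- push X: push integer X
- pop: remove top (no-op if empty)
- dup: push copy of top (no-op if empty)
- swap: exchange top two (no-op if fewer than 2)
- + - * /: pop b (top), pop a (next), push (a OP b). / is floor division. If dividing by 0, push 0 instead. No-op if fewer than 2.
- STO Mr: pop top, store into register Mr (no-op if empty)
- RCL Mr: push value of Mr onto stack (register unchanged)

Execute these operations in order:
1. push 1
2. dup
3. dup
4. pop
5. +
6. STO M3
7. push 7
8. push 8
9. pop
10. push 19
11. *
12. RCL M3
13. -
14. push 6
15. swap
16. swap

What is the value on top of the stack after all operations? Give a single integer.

After op 1 (push 1): stack=[1] mem=[0,0,0,0]
After op 2 (dup): stack=[1,1] mem=[0,0,0,0]
After op 3 (dup): stack=[1,1,1] mem=[0,0,0,0]
After op 4 (pop): stack=[1,1] mem=[0,0,0,0]
After op 5 (+): stack=[2] mem=[0,0,0,0]
After op 6 (STO M3): stack=[empty] mem=[0,0,0,2]
After op 7 (push 7): stack=[7] mem=[0,0,0,2]
After op 8 (push 8): stack=[7,8] mem=[0,0,0,2]
After op 9 (pop): stack=[7] mem=[0,0,0,2]
After op 10 (push 19): stack=[7,19] mem=[0,0,0,2]
After op 11 (*): stack=[133] mem=[0,0,0,2]
After op 12 (RCL M3): stack=[133,2] mem=[0,0,0,2]
After op 13 (-): stack=[131] mem=[0,0,0,2]
After op 14 (push 6): stack=[131,6] mem=[0,0,0,2]
After op 15 (swap): stack=[6,131] mem=[0,0,0,2]
After op 16 (swap): stack=[131,6] mem=[0,0,0,2]

Answer: 6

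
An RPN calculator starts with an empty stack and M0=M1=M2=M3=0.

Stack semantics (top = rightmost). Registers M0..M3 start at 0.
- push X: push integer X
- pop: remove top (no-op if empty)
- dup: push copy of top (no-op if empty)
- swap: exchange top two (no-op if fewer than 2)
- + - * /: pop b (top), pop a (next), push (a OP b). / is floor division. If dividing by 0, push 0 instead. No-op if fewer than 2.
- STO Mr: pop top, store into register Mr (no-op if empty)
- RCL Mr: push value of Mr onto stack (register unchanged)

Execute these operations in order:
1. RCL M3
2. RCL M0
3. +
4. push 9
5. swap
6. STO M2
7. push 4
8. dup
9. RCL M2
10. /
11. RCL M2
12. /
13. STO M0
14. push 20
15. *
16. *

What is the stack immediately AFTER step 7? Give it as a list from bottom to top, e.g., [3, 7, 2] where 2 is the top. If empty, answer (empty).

After op 1 (RCL M3): stack=[0] mem=[0,0,0,0]
After op 2 (RCL M0): stack=[0,0] mem=[0,0,0,0]
After op 3 (+): stack=[0] mem=[0,0,0,0]
After op 4 (push 9): stack=[0,9] mem=[0,0,0,0]
After op 5 (swap): stack=[9,0] mem=[0,0,0,0]
After op 6 (STO M2): stack=[9] mem=[0,0,0,0]
After op 7 (push 4): stack=[9,4] mem=[0,0,0,0]

[9, 4]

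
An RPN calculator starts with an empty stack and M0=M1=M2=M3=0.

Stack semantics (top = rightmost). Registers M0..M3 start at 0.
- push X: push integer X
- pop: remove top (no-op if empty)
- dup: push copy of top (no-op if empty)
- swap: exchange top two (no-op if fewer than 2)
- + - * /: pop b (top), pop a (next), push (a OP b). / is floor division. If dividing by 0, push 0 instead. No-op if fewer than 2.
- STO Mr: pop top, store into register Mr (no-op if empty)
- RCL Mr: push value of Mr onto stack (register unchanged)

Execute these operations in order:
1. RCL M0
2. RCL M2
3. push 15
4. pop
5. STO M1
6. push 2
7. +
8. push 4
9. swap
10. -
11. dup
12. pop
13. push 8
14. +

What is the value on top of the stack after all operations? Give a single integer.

Answer: 10

Derivation:
After op 1 (RCL M0): stack=[0] mem=[0,0,0,0]
After op 2 (RCL M2): stack=[0,0] mem=[0,0,0,0]
After op 3 (push 15): stack=[0,0,15] mem=[0,0,0,0]
After op 4 (pop): stack=[0,0] mem=[0,0,0,0]
After op 5 (STO M1): stack=[0] mem=[0,0,0,0]
After op 6 (push 2): stack=[0,2] mem=[0,0,0,0]
After op 7 (+): stack=[2] mem=[0,0,0,0]
After op 8 (push 4): stack=[2,4] mem=[0,0,0,0]
After op 9 (swap): stack=[4,2] mem=[0,0,0,0]
After op 10 (-): stack=[2] mem=[0,0,0,0]
After op 11 (dup): stack=[2,2] mem=[0,0,0,0]
After op 12 (pop): stack=[2] mem=[0,0,0,0]
After op 13 (push 8): stack=[2,8] mem=[0,0,0,0]
After op 14 (+): stack=[10] mem=[0,0,0,0]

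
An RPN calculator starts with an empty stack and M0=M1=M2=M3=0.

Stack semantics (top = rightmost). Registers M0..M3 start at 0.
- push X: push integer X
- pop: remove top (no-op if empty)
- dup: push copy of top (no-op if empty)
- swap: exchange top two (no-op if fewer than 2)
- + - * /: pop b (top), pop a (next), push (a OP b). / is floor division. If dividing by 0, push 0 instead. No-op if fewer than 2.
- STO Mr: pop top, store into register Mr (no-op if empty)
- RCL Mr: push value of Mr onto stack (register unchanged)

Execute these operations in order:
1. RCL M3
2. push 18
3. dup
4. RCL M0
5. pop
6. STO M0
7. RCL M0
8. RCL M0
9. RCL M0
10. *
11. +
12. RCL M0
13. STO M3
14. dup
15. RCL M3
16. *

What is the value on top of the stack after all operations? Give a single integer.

Answer: 6156

Derivation:
After op 1 (RCL M3): stack=[0] mem=[0,0,0,0]
After op 2 (push 18): stack=[0,18] mem=[0,0,0,0]
After op 3 (dup): stack=[0,18,18] mem=[0,0,0,0]
After op 4 (RCL M0): stack=[0,18,18,0] mem=[0,0,0,0]
After op 5 (pop): stack=[0,18,18] mem=[0,0,0,0]
After op 6 (STO M0): stack=[0,18] mem=[18,0,0,0]
After op 7 (RCL M0): stack=[0,18,18] mem=[18,0,0,0]
After op 8 (RCL M0): stack=[0,18,18,18] mem=[18,0,0,0]
After op 9 (RCL M0): stack=[0,18,18,18,18] mem=[18,0,0,0]
After op 10 (*): stack=[0,18,18,324] mem=[18,0,0,0]
After op 11 (+): stack=[0,18,342] mem=[18,0,0,0]
After op 12 (RCL M0): stack=[0,18,342,18] mem=[18,0,0,0]
After op 13 (STO M3): stack=[0,18,342] mem=[18,0,0,18]
After op 14 (dup): stack=[0,18,342,342] mem=[18,0,0,18]
After op 15 (RCL M3): stack=[0,18,342,342,18] mem=[18,0,0,18]
After op 16 (*): stack=[0,18,342,6156] mem=[18,0,0,18]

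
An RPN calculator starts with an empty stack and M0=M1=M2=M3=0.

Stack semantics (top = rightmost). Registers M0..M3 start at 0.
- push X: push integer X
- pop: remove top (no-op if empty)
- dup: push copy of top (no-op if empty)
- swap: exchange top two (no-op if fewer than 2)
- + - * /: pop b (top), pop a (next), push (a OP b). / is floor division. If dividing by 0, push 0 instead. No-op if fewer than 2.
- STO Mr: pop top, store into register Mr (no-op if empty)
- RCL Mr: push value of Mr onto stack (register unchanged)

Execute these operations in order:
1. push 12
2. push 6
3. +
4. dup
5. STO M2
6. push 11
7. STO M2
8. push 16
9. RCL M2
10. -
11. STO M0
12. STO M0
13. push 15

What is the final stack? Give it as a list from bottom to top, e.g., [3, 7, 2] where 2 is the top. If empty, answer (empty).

Answer: [15]

Derivation:
After op 1 (push 12): stack=[12] mem=[0,0,0,0]
After op 2 (push 6): stack=[12,6] mem=[0,0,0,0]
After op 3 (+): stack=[18] mem=[0,0,0,0]
After op 4 (dup): stack=[18,18] mem=[0,0,0,0]
After op 5 (STO M2): stack=[18] mem=[0,0,18,0]
After op 6 (push 11): stack=[18,11] mem=[0,0,18,0]
After op 7 (STO M2): stack=[18] mem=[0,0,11,0]
After op 8 (push 16): stack=[18,16] mem=[0,0,11,0]
After op 9 (RCL M2): stack=[18,16,11] mem=[0,0,11,0]
After op 10 (-): stack=[18,5] mem=[0,0,11,0]
After op 11 (STO M0): stack=[18] mem=[5,0,11,0]
After op 12 (STO M0): stack=[empty] mem=[18,0,11,0]
After op 13 (push 15): stack=[15] mem=[18,0,11,0]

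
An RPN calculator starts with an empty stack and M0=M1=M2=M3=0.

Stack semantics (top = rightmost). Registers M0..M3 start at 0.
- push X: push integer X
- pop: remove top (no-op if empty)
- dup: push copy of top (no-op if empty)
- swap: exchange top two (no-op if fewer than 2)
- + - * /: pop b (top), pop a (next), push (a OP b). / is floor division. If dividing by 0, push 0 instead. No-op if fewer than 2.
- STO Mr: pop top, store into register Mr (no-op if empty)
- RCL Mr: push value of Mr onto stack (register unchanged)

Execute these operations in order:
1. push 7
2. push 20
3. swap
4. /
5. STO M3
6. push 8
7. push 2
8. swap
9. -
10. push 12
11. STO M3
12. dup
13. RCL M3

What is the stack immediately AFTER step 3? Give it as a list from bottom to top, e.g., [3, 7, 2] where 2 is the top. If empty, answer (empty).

After op 1 (push 7): stack=[7] mem=[0,0,0,0]
After op 2 (push 20): stack=[7,20] mem=[0,0,0,0]
After op 3 (swap): stack=[20,7] mem=[0,0,0,0]

[20, 7]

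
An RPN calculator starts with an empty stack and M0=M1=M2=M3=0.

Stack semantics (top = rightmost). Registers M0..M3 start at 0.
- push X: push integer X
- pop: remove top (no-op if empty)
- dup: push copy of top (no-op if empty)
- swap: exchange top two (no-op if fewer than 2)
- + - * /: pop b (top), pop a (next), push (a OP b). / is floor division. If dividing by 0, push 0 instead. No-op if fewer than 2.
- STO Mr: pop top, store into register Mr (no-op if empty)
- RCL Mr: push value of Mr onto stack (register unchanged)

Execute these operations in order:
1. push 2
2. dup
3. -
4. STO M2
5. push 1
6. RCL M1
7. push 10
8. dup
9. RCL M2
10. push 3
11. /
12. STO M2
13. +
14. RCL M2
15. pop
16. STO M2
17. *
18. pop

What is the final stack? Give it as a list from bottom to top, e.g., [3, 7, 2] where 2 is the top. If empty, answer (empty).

Answer: (empty)

Derivation:
After op 1 (push 2): stack=[2] mem=[0,0,0,0]
After op 2 (dup): stack=[2,2] mem=[0,0,0,0]
After op 3 (-): stack=[0] mem=[0,0,0,0]
After op 4 (STO M2): stack=[empty] mem=[0,0,0,0]
After op 5 (push 1): stack=[1] mem=[0,0,0,0]
After op 6 (RCL M1): stack=[1,0] mem=[0,0,0,0]
After op 7 (push 10): stack=[1,0,10] mem=[0,0,0,0]
After op 8 (dup): stack=[1,0,10,10] mem=[0,0,0,0]
After op 9 (RCL M2): stack=[1,0,10,10,0] mem=[0,0,0,0]
After op 10 (push 3): stack=[1,0,10,10,0,3] mem=[0,0,0,0]
After op 11 (/): stack=[1,0,10,10,0] mem=[0,0,0,0]
After op 12 (STO M2): stack=[1,0,10,10] mem=[0,0,0,0]
After op 13 (+): stack=[1,0,20] mem=[0,0,0,0]
After op 14 (RCL M2): stack=[1,0,20,0] mem=[0,0,0,0]
After op 15 (pop): stack=[1,0,20] mem=[0,0,0,0]
After op 16 (STO M2): stack=[1,0] mem=[0,0,20,0]
After op 17 (*): stack=[0] mem=[0,0,20,0]
After op 18 (pop): stack=[empty] mem=[0,0,20,0]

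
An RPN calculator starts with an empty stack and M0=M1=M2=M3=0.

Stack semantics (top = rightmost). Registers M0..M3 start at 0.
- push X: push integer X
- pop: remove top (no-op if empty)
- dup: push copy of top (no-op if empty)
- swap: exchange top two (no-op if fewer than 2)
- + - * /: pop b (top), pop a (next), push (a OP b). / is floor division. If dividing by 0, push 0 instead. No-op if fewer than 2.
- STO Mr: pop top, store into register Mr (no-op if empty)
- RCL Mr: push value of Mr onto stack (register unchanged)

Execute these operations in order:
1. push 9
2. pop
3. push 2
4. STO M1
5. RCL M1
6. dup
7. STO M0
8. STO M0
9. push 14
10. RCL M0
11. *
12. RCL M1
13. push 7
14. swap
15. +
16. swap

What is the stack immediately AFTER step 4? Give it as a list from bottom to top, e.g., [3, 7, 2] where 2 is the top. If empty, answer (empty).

After op 1 (push 9): stack=[9] mem=[0,0,0,0]
After op 2 (pop): stack=[empty] mem=[0,0,0,0]
After op 3 (push 2): stack=[2] mem=[0,0,0,0]
After op 4 (STO M1): stack=[empty] mem=[0,2,0,0]

(empty)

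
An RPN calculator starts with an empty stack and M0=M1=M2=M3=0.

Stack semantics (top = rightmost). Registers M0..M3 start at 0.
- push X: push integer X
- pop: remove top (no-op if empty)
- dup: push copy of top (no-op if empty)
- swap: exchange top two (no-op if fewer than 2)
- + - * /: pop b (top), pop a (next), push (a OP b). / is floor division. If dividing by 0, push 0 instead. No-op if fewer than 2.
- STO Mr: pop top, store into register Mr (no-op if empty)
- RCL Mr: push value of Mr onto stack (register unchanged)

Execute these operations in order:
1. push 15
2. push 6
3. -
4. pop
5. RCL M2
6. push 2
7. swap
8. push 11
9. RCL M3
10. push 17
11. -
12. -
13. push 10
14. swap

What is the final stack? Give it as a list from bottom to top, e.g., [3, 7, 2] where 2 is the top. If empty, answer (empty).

Answer: [2, 0, 10, 28]

Derivation:
After op 1 (push 15): stack=[15] mem=[0,0,0,0]
After op 2 (push 6): stack=[15,6] mem=[0,0,0,0]
After op 3 (-): stack=[9] mem=[0,0,0,0]
After op 4 (pop): stack=[empty] mem=[0,0,0,0]
After op 5 (RCL M2): stack=[0] mem=[0,0,0,0]
After op 6 (push 2): stack=[0,2] mem=[0,0,0,0]
After op 7 (swap): stack=[2,0] mem=[0,0,0,0]
After op 8 (push 11): stack=[2,0,11] mem=[0,0,0,0]
After op 9 (RCL M3): stack=[2,0,11,0] mem=[0,0,0,0]
After op 10 (push 17): stack=[2,0,11,0,17] mem=[0,0,0,0]
After op 11 (-): stack=[2,0,11,-17] mem=[0,0,0,0]
After op 12 (-): stack=[2,0,28] mem=[0,0,0,0]
After op 13 (push 10): stack=[2,0,28,10] mem=[0,0,0,0]
After op 14 (swap): stack=[2,0,10,28] mem=[0,0,0,0]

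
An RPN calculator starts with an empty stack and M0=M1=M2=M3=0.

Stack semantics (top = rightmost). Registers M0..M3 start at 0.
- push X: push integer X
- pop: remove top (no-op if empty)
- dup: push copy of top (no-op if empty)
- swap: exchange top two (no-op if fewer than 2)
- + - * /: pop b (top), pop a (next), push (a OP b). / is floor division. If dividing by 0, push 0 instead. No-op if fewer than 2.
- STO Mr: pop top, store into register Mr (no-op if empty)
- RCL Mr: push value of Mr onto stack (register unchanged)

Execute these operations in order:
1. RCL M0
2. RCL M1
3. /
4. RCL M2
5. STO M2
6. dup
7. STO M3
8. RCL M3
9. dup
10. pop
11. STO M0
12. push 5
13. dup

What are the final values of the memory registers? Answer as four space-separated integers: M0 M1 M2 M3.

After op 1 (RCL M0): stack=[0] mem=[0,0,0,0]
After op 2 (RCL M1): stack=[0,0] mem=[0,0,0,0]
After op 3 (/): stack=[0] mem=[0,0,0,0]
After op 4 (RCL M2): stack=[0,0] mem=[0,0,0,0]
After op 5 (STO M2): stack=[0] mem=[0,0,0,0]
After op 6 (dup): stack=[0,0] mem=[0,0,0,0]
After op 7 (STO M3): stack=[0] mem=[0,0,0,0]
After op 8 (RCL M3): stack=[0,0] mem=[0,0,0,0]
After op 9 (dup): stack=[0,0,0] mem=[0,0,0,0]
After op 10 (pop): stack=[0,0] mem=[0,0,0,0]
After op 11 (STO M0): stack=[0] mem=[0,0,0,0]
After op 12 (push 5): stack=[0,5] mem=[0,0,0,0]
After op 13 (dup): stack=[0,5,5] mem=[0,0,0,0]

Answer: 0 0 0 0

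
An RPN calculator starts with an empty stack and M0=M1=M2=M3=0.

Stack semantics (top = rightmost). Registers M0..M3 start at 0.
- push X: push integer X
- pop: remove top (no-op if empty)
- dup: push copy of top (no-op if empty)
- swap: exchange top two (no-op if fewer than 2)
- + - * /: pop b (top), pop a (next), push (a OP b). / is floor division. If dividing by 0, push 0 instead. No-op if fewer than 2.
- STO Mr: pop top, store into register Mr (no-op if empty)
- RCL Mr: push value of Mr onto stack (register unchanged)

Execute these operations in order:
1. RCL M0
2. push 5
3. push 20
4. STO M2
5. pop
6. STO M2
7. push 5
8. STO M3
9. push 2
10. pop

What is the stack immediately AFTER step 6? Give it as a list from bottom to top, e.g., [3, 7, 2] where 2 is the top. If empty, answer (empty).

After op 1 (RCL M0): stack=[0] mem=[0,0,0,0]
After op 2 (push 5): stack=[0,5] mem=[0,0,0,0]
After op 3 (push 20): stack=[0,5,20] mem=[0,0,0,0]
After op 4 (STO M2): stack=[0,5] mem=[0,0,20,0]
After op 5 (pop): stack=[0] mem=[0,0,20,0]
After op 6 (STO M2): stack=[empty] mem=[0,0,0,0]

(empty)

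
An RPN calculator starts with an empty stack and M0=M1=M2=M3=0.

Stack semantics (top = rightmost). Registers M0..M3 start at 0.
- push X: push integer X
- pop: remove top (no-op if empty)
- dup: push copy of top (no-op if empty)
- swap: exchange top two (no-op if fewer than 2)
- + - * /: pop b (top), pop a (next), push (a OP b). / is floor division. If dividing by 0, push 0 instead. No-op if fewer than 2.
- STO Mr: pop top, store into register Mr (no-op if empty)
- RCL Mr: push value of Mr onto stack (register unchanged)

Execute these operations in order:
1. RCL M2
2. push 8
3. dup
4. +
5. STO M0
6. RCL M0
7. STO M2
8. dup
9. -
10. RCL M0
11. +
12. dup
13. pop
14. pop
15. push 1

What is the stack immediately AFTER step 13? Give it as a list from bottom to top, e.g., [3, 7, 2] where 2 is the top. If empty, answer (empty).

After op 1 (RCL M2): stack=[0] mem=[0,0,0,0]
After op 2 (push 8): stack=[0,8] mem=[0,0,0,0]
After op 3 (dup): stack=[0,8,8] mem=[0,0,0,0]
After op 4 (+): stack=[0,16] mem=[0,0,0,0]
After op 5 (STO M0): stack=[0] mem=[16,0,0,0]
After op 6 (RCL M0): stack=[0,16] mem=[16,0,0,0]
After op 7 (STO M2): stack=[0] mem=[16,0,16,0]
After op 8 (dup): stack=[0,0] mem=[16,0,16,0]
After op 9 (-): stack=[0] mem=[16,0,16,0]
After op 10 (RCL M0): stack=[0,16] mem=[16,0,16,0]
After op 11 (+): stack=[16] mem=[16,0,16,0]
After op 12 (dup): stack=[16,16] mem=[16,0,16,0]
After op 13 (pop): stack=[16] mem=[16,0,16,0]

[16]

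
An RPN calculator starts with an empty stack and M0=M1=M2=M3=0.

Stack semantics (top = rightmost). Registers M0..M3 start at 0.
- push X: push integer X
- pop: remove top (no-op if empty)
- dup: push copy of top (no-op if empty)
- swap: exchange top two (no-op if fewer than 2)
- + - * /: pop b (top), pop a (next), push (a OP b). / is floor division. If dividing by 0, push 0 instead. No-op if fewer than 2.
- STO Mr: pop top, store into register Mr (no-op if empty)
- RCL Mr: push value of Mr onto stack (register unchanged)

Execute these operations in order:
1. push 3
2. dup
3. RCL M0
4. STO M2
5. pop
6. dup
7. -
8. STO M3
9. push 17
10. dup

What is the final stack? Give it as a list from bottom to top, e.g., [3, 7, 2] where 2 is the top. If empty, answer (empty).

Answer: [17, 17]

Derivation:
After op 1 (push 3): stack=[3] mem=[0,0,0,0]
After op 2 (dup): stack=[3,3] mem=[0,0,0,0]
After op 3 (RCL M0): stack=[3,3,0] mem=[0,0,0,0]
After op 4 (STO M2): stack=[3,3] mem=[0,0,0,0]
After op 5 (pop): stack=[3] mem=[0,0,0,0]
After op 6 (dup): stack=[3,3] mem=[0,0,0,0]
After op 7 (-): stack=[0] mem=[0,0,0,0]
After op 8 (STO M3): stack=[empty] mem=[0,0,0,0]
After op 9 (push 17): stack=[17] mem=[0,0,0,0]
After op 10 (dup): stack=[17,17] mem=[0,0,0,0]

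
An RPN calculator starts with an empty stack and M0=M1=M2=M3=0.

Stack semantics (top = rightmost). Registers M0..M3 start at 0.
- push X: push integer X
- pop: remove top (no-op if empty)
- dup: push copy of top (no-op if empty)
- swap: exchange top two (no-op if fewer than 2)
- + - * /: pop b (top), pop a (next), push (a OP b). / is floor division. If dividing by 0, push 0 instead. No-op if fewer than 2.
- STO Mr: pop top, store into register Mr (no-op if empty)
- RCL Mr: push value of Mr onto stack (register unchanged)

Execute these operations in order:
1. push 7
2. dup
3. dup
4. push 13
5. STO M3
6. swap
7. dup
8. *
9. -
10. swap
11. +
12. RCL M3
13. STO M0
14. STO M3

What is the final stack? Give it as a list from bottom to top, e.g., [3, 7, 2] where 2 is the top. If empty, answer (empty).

After op 1 (push 7): stack=[7] mem=[0,0,0,0]
After op 2 (dup): stack=[7,7] mem=[0,0,0,0]
After op 3 (dup): stack=[7,7,7] mem=[0,0,0,0]
After op 4 (push 13): stack=[7,7,7,13] mem=[0,0,0,0]
After op 5 (STO M3): stack=[7,7,7] mem=[0,0,0,13]
After op 6 (swap): stack=[7,7,7] mem=[0,0,0,13]
After op 7 (dup): stack=[7,7,7,7] mem=[0,0,0,13]
After op 8 (*): stack=[7,7,49] mem=[0,0,0,13]
After op 9 (-): stack=[7,-42] mem=[0,0,0,13]
After op 10 (swap): stack=[-42,7] mem=[0,0,0,13]
After op 11 (+): stack=[-35] mem=[0,0,0,13]
After op 12 (RCL M3): stack=[-35,13] mem=[0,0,0,13]
After op 13 (STO M0): stack=[-35] mem=[13,0,0,13]
After op 14 (STO M3): stack=[empty] mem=[13,0,0,-35]

Answer: (empty)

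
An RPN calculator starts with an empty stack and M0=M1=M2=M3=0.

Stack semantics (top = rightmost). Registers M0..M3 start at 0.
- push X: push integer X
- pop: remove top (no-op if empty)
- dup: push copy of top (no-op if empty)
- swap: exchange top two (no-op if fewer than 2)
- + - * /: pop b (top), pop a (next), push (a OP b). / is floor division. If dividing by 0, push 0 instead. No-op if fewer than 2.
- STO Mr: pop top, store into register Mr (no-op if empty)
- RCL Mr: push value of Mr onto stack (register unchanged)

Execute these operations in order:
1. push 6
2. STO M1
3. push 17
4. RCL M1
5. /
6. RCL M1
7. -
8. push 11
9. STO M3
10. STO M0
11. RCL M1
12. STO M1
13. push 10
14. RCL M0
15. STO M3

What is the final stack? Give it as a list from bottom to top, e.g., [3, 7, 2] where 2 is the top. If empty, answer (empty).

Answer: [10]

Derivation:
After op 1 (push 6): stack=[6] mem=[0,0,0,0]
After op 2 (STO M1): stack=[empty] mem=[0,6,0,0]
After op 3 (push 17): stack=[17] mem=[0,6,0,0]
After op 4 (RCL M1): stack=[17,6] mem=[0,6,0,0]
After op 5 (/): stack=[2] mem=[0,6,0,0]
After op 6 (RCL M1): stack=[2,6] mem=[0,6,0,0]
After op 7 (-): stack=[-4] mem=[0,6,0,0]
After op 8 (push 11): stack=[-4,11] mem=[0,6,0,0]
After op 9 (STO M3): stack=[-4] mem=[0,6,0,11]
After op 10 (STO M0): stack=[empty] mem=[-4,6,0,11]
After op 11 (RCL M1): stack=[6] mem=[-4,6,0,11]
After op 12 (STO M1): stack=[empty] mem=[-4,6,0,11]
After op 13 (push 10): stack=[10] mem=[-4,6,0,11]
After op 14 (RCL M0): stack=[10,-4] mem=[-4,6,0,11]
After op 15 (STO M3): stack=[10] mem=[-4,6,0,-4]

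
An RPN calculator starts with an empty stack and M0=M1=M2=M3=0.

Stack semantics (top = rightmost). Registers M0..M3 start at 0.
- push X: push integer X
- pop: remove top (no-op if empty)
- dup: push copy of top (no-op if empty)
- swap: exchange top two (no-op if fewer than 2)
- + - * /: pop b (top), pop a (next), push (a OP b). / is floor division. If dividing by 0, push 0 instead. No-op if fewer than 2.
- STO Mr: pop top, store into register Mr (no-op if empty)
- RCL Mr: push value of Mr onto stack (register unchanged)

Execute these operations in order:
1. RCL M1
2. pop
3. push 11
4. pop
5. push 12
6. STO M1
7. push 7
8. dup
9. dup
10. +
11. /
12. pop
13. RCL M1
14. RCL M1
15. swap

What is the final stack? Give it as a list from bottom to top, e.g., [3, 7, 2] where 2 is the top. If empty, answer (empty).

Answer: [12, 12]

Derivation:
After op 1 (RCL M1): stack=[0] mem=[0,0,0,0]
After op 2 (pop): stack=[empty] mem=[0,0,0,0]
After op 3 (push 11): stack=[11] mem=[0,0,0,0]
After op 4 (pop): stack=[empty] mem=[0,0,0,0]
After op 5 (push 12): stack=[12] mem=[0,0,0,0]
After op 6 (STO M1): stack=[empty] mem=[0,12,0,0]
After op 7 (push 7): stack=[7] mem=[0,12,0,0]
After op 8 (dup): stack=[7,7] mem=[0,12,0,0]
After op 9 (dup): stack=[7,7,7] mem=[0,12,0,0]
After op 10 (+): stack=[7,14] mem=[0,12,0,0]
After op 11 (/): stack=[0] mem=[0,12,0,0]
After op 12 (pop): stack=[empty] mem=[0,12,0,0]
After op 13 (RCL M1): stack=[12] mem=[0,12,0,0]
After op 14 (RCL M1): stack=[12,12] mem=[0,12,0,0]
After op 15 (swap): stack=[12,12] mem=[0,12,0,0]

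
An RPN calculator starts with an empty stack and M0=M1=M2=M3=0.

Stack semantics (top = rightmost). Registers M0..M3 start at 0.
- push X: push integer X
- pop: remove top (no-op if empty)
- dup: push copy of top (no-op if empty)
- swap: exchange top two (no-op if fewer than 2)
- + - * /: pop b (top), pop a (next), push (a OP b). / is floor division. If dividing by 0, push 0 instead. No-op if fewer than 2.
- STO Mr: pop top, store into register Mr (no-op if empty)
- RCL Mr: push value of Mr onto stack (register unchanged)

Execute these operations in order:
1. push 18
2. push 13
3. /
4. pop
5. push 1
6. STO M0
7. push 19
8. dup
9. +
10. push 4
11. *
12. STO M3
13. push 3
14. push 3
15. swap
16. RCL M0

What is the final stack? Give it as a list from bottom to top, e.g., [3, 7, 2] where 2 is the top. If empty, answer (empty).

Answer: [3, 3, 1]

Derivation:
After op 1 (push 18): stack=[18] mem=[0,0,0,0]
After op 2 (push 13): stack=[18,13] mem=[0,0,0,0]
After op 3 (/): stack=[1] mem=[0,0,0,0]
After op 4 (pop): stack=[empty] mem=[0,0,0,0]
After op 5 (push 1): stack=[1] mem=[0,0,0,0]
After op 6 (STO M0): stack=[empty] mem=[1,0,0,0]
After op 7 (push 19): stack=[19] mem=[1,0,0,0]
After op 8 (dup): stack=[19,19] mem=[1,0,0,0]
After op 9 (+): stack=[38] mem=[1,0,0,0]
After op 10 (push 4): stack=[38,4] mem=[1,0,0,0]
After op 11 (*): stack=[152] mem=[1,0,0,0]
After op 12 (STO M3): stack=[empty] mem=[1,0,0,152]
After op 13 (push 3): stack=[3] mem=[1,0,0,152]
After op 14 (push 3): stack=[3,3] mem=[1,0,0,152]
After op 15 (swap): stack=[3,3] mem=[1,0,0,152]
After op 16 (RCL M0): stack=[3,3,1] mem=[1,0,0,152]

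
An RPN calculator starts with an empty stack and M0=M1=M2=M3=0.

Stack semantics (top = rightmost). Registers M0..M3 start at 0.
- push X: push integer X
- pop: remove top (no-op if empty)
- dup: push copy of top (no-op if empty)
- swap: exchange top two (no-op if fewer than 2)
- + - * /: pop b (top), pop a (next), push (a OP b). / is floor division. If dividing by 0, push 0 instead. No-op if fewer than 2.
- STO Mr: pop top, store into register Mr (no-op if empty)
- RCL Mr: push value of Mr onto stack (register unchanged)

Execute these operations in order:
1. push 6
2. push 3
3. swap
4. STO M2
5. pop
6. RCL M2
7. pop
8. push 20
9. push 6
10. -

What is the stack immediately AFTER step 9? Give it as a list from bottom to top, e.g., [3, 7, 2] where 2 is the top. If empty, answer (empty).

After op 1 (push 6): stack=[6] mem=[0,0,0,0]
After op 2 (push 3): stack=[6,3] mem=[0,0,0,0]
After op 3 (swap): stack=[3,6] mem=[0,0,0,0]
After op 4 (STO M2): stack=[3] mem=[0,0,6,0]
After op 5 (pop): stack=[empty] mem=[0,0,6,0]
After op 6 (RCL M2): stack=[6] mem=[0,0,6,0]
After op 7 (pop): stack=[empty] mem=[0,0,6,0]
After op 8 (push 20): stack=[20] mem=[0,0,6,0]
After op 9 (push 6): stack=[20,6] mem=[0,0,6,0]

[20, 6]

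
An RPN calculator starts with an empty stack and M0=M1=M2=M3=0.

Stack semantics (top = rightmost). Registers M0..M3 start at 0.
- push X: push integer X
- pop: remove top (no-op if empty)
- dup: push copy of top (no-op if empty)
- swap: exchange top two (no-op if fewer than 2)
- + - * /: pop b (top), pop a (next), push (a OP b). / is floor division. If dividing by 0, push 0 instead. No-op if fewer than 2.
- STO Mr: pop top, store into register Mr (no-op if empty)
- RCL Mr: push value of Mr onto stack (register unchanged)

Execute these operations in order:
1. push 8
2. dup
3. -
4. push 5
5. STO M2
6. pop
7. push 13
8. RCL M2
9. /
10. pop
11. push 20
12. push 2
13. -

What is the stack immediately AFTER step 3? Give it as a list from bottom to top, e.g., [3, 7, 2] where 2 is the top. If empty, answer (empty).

After op 1 (push 8): stack=[8] mem=[0,0,0,0]
After op 2 (dup): stack=[8,8] mem=[0,0,0,0]
After op 3 (-): stack=[0] mem=[0,0,0,0]

[0]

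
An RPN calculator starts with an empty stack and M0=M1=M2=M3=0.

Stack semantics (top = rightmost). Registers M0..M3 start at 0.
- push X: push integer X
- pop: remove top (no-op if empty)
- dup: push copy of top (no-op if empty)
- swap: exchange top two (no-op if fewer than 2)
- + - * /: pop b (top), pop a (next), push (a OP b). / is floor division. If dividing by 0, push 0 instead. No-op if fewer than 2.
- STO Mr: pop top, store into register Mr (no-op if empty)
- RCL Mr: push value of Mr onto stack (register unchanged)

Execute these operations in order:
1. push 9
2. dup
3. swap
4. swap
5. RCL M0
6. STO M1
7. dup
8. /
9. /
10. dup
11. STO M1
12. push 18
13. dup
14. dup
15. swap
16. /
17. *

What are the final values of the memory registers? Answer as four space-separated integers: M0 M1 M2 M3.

After op 1 (push 9): stack=[9] mem=[0,0,0,0]
After op 2 (dup): stack=[9,9] mem=[0,0,0,0]
After op 3 (swap): stack=[9,9] mem=[0,0,0,0]
After op 4 (swap): stack=[9,9] mem=[0,0,0,0]
After op 5 (RCL M0): stack=[9,9,0] mem=[0,0,0,0]
After op 6 (STO M1): stack=[9,9] mem=[0,0,0,0]
After op 7 (dup): stack=[9,9,9] mem=[0,0,0,0]
After op 8 (/): stack=[9,1] mem=[0,0,0,0]
After op 9 (/): stack=[9] mem=[0,0,0,0]
After op 10 (dup): stack=[9,9] mem=[0,0,0,0]
After op 11 (STO M1): stack=[9] mem=[0,9,0,0]
After op 12 (push 18): stack=[9,18] mem=[0,9,0,0]
After op 13 (dup): stack=[9,18,18] mem=[0,9,0,0]
After op 14 (dup): stack=[9,18,18,18] mem=[0,9,0,0]
After op 15 (swap): stack=[9,18,18,18] mem=[0,9,0,0]
After op 16 (/): stack=[9,18,1] mem=[0,9,0,0]
After op 17 (*): stack=[9,18] mem=[0,9,0,0]

Answer: 0 9 0 0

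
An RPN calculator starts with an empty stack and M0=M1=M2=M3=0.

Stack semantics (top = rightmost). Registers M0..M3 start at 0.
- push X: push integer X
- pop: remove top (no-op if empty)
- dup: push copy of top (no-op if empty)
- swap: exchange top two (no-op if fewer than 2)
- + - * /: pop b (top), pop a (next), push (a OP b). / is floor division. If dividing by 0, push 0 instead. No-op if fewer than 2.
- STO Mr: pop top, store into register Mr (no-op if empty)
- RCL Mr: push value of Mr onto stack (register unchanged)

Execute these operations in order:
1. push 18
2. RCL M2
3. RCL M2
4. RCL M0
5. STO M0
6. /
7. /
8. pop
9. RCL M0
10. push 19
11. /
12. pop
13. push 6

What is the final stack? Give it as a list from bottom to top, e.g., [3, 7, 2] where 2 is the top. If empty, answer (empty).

Answer: [6]

Derivation:
After op 1 (push 18): stack=[18] mem=[0,0,0,0]
After op 2 (RCL M2): stack=[18,0] mem=[0,0,0,0]
After op 3 (RCL M2): stack=[18,0,0] mem=[0,0,0,0]
After op 4 (RCL M0): stack=[18,0,0,0] mem=[0,0,0,0]
After op 5 (STO M0): stack=[18,0,0] mem=[0,0,0,0]
After op 6 (/): stack=[18,0] mem=[0,0,0,0]
After op 7 (/): stack=[0] mem=[0,0,0,0]
After op 8 (pop): stack=[empty] mem=[0,0,0,0]
After op 9 (RCL M0): stack=[0] mem=[0,0,0,0]
After op 10 (push 19): stack=[0,19] mem=[0,0,0,0]
After op 11 (/): stack=[0] mem=[0,0,0,0]
After op 12 (pop): stack=[empty] mem=[0,0,0,0]
After op 13 (push 6): stack=[6] mem=[0,0,0,0]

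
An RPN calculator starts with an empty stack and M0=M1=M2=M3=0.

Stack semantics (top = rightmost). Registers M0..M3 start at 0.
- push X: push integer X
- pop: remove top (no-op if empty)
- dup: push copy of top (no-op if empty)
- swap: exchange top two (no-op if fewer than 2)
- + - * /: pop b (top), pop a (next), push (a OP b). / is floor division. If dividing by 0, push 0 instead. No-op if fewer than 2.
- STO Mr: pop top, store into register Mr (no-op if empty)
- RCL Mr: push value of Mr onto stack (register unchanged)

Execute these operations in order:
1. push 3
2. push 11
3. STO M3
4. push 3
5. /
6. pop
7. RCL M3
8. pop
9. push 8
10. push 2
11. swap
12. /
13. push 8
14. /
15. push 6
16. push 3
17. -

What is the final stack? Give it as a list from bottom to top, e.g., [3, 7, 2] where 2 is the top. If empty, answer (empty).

Answer: [0, 3]

Derivation:
After op 1 (push 3): stack=[3] mem=[0,0,0,0]
After op 2 (push 11): stack=[3,11] mem=[0,0,0,0]
After op 3 (STO M3): stack=[3] mem=[0,0,0,11]
After op 4 (push 3): stack=[3,3] mem=[0,0,0,11]
After op 5 (/): stack=[1] mem=[0,0,0,11]
After op 6 (pop): stack=[empty] mem=[0,0,0,11]
After op 7 (RCL M3): stack=[11] mem=[0,0,0,11]
After op 8 (pop): stack=[empty] mem=[0,0,0,11]
After op 9 (push 8): stack=[8] mem=[0,0,0,11]
After op 10 (push 2): stack=[8,2] mem=[0,0,0,11]
After op 11 (swap): stack=[2,8] mem=[0,0,0,11]
After op 12 (/): stack=[0] mem=[0,0,0,11]
After op 13 (push 8): stack=[0,8] mem=[0,0,0,11]
After op 14 (/): stack=[0] mem=[0,0,0,11]
After op 15 (push 6): stack=[0,6] mem=[0,0,0,11]
After op 16 (push 3): stack=[0,6,3] mem=[0,0,0,11]
After op 17 (-): stack=[0,3] mem=[0,0,0,11]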